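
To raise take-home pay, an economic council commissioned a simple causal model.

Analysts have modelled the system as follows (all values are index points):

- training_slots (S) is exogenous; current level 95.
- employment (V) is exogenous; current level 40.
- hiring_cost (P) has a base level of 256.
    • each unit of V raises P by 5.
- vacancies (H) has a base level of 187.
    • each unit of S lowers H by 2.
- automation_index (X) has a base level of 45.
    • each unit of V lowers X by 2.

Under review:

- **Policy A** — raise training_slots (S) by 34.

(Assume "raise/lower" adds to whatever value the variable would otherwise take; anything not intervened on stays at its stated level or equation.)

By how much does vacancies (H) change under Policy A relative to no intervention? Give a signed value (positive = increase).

-68

Baseline:
  S = 95
  H = 187 − 2·95 = -3
Policy A (S + 34):
  S = 95 + 34 = 129
  H = 187 − 2·129 = -71
Change in H: -71 − (-3) = -68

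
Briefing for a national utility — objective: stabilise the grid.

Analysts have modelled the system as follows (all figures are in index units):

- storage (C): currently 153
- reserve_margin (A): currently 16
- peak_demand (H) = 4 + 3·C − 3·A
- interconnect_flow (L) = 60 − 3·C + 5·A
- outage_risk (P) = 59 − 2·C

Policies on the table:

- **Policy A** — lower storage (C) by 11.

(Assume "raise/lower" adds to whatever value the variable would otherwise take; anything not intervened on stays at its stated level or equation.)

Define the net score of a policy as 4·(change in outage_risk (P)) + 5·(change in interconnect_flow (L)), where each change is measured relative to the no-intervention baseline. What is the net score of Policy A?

Baseline:
  C = 153
  A = 16
  L = 60 − 3·153 + 5·16 = -319
  P = 59 − 2·153 = -247
Policy A (C − 11):
  C = 153 − 11 = 142
  A = 16
  L = 60 − 3·142 + 5·16 = -286
  P = 59 − 2·142 = -225
ΔP = -225 − (-247) = 22; ΔL = -286 − (-319) = 33
Score = 4·22 + 5·33 = 253

253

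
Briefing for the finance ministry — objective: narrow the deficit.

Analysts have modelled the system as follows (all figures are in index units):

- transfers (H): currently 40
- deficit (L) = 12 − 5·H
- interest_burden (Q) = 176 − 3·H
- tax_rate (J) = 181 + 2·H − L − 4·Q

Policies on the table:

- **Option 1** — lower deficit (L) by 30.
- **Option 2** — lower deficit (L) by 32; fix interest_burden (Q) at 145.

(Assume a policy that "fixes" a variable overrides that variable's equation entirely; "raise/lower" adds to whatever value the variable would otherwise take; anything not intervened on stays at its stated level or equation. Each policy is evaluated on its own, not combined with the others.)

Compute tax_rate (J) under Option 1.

255

Option 1 (L − 30):
  H = 40
  L = 12 − 5·40 (−30 from intervention) = -218
  Q = 176 − 3·40 = 56
  J = 181 + 2·40 − (-218) − 4·56 = 255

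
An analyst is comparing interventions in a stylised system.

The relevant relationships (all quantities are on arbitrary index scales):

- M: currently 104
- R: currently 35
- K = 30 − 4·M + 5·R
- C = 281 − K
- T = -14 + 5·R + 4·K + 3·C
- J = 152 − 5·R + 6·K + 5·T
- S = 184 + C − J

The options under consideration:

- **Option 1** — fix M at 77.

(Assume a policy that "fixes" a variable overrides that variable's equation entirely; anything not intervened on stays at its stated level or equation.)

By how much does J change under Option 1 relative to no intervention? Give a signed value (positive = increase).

1188

Baseline:
  M = 104
  R = 35
  K = 30 − 4·104 + 5·35 = -211
  C = 281 − (-211) = 492
  T = -14 + 5·35 + 4·(-211) + 3·492 = 793
  J = 152 − 5·35 + 6·(-211) + 5·793 = 2676
Option 1 (M := 77):
  M = 77
  R = 35
  K = 30 − 4·77 + 5·35 = -103
  C = 281 − (-103) = 384
  T = -14 + 5·35 + 4·(-103) + 3·384 = 901
  J = 152 − 5·35 + 6·(-103) + 5·901 = 3864
Change in J: 3864 − 2676 = 1188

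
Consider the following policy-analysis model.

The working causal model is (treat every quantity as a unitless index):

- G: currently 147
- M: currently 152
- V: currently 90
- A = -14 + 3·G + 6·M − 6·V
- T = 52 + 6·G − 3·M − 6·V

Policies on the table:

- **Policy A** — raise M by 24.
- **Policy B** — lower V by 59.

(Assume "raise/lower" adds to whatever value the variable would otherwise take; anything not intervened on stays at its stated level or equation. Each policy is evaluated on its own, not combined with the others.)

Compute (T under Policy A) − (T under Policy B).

Policy A (M + 24):
  G = 147
  M = 152 + 24 = 176
  V = 90
  T = 52 + 6·147 − 3·176 − 6·90 = -134
Policy B (V − 59):
  G = 147
  M = 152
  V = 90 − 59 = 31
  T = 52 + 6·147 − 3·152 − 6·31 = 292
T: -134 − 292 = -426

-426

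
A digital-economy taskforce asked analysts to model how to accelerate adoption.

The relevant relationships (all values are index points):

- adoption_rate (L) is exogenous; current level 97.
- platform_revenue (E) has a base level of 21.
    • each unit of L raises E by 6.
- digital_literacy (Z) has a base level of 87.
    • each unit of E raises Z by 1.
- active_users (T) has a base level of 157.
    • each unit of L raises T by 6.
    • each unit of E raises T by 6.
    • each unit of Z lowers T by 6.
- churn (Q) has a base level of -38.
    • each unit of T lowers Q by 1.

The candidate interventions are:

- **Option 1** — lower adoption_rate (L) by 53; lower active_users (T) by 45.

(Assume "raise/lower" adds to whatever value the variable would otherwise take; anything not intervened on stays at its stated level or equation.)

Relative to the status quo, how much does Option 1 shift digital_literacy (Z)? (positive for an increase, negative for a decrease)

-318

Baseline:
  L = 97
  E = 21 + 6·97 = 603
  Z = 87 + 603 = 690
Option 1 (L − 53, T − 45):
  L = 97 − 53 = 44
  E = 21 + 6·44 = 285
  Z = 87 + 285 = 372
Change in Z: 372 − 690 = -318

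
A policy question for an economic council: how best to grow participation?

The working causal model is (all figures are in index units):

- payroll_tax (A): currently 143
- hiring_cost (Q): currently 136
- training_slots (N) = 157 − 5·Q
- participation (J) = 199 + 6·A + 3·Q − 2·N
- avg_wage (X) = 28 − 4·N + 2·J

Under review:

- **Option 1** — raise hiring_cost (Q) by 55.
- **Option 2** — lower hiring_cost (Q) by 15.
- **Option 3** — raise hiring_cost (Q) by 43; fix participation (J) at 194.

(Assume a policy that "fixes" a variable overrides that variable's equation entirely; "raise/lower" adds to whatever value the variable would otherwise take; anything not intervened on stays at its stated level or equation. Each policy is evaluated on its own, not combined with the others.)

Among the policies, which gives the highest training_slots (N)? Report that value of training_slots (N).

Option 1 (Q + 55):
  Q = 136 + 55 = 191
  N = 157 − 5·191 = -798
Option 2 (Q − 15):
  Q = 136 − 15 = 121
  N = 157 − 5·121 = -448
Option 3 (Q + 43, J := 194):
  Q = 136 + 43 = 179
  N = 157 − 5·179 = -738
Comparing — Option 1: N=-798, Option 2: N=-448, Option 3: N=-738. Highest is -448 (Option 2).

-448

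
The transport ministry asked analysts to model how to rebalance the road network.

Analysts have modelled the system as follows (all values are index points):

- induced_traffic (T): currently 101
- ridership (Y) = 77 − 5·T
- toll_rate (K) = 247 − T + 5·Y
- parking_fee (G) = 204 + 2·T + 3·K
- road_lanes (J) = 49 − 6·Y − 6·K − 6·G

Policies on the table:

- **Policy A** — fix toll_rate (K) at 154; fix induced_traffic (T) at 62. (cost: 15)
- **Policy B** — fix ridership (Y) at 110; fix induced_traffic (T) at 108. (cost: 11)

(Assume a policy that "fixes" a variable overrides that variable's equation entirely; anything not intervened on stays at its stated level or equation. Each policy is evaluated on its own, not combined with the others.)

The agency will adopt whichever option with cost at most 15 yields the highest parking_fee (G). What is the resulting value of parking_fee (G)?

Policy A (K := 154, T := 62):
  T = 62
  Y = 77 − 5·62 = -233
  K = 154
  G = 204 + 2·62 + 3·154 = 790
Policy B (Y := 110, T := 108):
  T = 108
  Y = 110
  K = 247 − 108 + 5·110 = 689
  G = 204 + 2·108 + 3·689 = 2487
Comparing — Policy A: G=790, Policy B: G=2487. Highest is 2487 (Policy B).

2487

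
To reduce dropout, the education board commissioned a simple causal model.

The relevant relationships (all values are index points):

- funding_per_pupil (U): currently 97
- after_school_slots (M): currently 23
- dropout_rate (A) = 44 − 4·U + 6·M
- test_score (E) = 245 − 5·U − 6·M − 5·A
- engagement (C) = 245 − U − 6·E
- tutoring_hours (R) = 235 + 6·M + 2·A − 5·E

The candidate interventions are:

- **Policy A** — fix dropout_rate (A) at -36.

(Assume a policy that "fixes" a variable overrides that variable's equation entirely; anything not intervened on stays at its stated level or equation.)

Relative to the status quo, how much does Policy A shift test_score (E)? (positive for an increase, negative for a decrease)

-850

Baseline:
  U = 97
  M = 23
  A = 44 − 4·97 + 6·23 = -206
  E = 245 − 5·97 − 6·23 − 5·(-206) = 652
Policy A (A := -36):
  U = 97
  M = 23
  A = -36
  E = 245 − 5·97 − 6·23 − 5·(-36) = -198
Change in E: -198 − 652 = -850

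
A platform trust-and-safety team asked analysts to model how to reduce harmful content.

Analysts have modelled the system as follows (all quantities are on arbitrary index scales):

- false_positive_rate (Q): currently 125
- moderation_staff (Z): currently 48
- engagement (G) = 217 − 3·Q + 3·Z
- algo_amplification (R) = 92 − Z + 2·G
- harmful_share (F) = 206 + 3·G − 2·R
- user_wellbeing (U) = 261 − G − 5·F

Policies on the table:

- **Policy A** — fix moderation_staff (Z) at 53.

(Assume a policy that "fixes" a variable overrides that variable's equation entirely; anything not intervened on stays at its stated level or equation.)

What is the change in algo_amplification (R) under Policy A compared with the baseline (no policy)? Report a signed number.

Baseline:
  Q = 125
  Z = 48
  G = 217 − 3·125 + 3·48 = -14
  R = 92 − 48 + 2·(-14) = 16
Policy A (Z := 53):
  Q = 125
  Z = 53
  G = 217 − 3·125 + 3·53 = 1
  R = 92 − 53 + 2·1 = 41
Change in R: 41 − 16 = 25

25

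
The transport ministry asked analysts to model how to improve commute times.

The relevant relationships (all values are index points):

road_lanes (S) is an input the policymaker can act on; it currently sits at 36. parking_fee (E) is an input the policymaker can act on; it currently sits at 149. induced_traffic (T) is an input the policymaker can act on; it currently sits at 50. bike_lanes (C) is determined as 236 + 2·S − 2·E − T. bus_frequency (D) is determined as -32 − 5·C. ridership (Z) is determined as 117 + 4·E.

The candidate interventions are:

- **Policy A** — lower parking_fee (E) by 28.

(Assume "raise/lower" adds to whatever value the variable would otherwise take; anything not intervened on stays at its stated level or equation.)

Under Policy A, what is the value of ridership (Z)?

601

Policy A (E − 28):
  E = 149 − 28 = 121
  Z = 117 + 4·121 = 601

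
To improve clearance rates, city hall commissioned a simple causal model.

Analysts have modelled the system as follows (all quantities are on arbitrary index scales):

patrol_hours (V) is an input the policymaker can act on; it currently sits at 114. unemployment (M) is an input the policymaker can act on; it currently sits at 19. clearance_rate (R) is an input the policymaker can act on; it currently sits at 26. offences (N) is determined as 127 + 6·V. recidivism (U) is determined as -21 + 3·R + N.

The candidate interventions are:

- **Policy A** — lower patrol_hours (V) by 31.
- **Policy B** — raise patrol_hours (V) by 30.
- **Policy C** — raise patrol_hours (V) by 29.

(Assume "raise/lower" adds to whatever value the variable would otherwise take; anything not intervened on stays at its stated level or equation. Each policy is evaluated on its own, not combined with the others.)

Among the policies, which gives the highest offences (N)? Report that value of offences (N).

991

Policy A (V − 31):
  V = 114 − 31 = 83
  N = 127 + 6·83 = 625
Policy B (V + 30):
  V = 114 + 30 = 144
  N = 127 + 6·144 = 991
Policy C (V + 29):
  V = 114 + 29 = 143
  N = 127 + 6·143 = 985
Comparing — Policy A: N=625, Policy B: N=991, Policy C: N=985. Highest is 991 (Policy B).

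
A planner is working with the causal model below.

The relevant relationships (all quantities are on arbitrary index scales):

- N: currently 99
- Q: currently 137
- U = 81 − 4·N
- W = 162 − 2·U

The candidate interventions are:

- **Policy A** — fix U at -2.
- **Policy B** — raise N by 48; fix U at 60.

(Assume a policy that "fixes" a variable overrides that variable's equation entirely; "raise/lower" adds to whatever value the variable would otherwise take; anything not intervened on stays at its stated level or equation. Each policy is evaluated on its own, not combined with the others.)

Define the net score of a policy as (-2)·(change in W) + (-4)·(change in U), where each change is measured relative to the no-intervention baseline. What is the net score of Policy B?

0

Baseline:
  N = 99
  U = 81 − 4·99 = -315
  W = 162 − 2·(-315) = 792
Policy B (N + 48, U := 60):
  N = 99 + 48 = 147
  U = 60
  W = 162 − 2·60 = 42
ΔW = 42 − 792 = -750; ΔU = 60 − (-315) = 375
Score = (-2)·(-750) + (-4)·375 = 0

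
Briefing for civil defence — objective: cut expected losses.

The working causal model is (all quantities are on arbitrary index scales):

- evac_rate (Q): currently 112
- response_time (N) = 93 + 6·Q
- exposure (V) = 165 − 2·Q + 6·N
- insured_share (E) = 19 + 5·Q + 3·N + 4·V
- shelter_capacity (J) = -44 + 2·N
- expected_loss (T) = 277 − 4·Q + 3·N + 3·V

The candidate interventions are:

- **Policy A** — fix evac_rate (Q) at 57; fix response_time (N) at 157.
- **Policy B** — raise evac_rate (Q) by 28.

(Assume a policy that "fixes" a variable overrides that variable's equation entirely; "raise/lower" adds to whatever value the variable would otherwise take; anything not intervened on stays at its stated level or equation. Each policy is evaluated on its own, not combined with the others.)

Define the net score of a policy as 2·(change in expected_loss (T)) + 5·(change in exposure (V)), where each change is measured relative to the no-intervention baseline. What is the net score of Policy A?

Baseline:
  Q = 112
  N = 93 + 6·112 = 765
  V = 165 − 2·112 + 6·765 = 4531
  T = 277 − 4·112 + 3·765 + 3·4531 = 15717
Policy A (Q := 57, N := 157):
  Q = 57
  N = 157
  V = 165 − 2·57 + 6·157 = 993
  T = 277 − 4·57 + 3·157 + 3·993 = 3499
ΔT = 3499 − 15717 = -12218; ΔV = 993 − 4531 = -3538
Score = 2·(-12218) + 5·(-3538) = -42126

-42126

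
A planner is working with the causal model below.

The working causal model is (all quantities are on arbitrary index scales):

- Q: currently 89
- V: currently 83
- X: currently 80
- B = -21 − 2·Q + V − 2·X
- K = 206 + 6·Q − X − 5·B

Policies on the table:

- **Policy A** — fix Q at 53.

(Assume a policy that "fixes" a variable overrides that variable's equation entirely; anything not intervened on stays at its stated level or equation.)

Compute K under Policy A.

Policy A (Q := 53):
  Q = 53
  V = 83
  X = 80
  B = -21 − 2·53 + 83 − 2·80 = -204
  K = 206 + 6·53 − 80 − 5·(-204) = 1464

1464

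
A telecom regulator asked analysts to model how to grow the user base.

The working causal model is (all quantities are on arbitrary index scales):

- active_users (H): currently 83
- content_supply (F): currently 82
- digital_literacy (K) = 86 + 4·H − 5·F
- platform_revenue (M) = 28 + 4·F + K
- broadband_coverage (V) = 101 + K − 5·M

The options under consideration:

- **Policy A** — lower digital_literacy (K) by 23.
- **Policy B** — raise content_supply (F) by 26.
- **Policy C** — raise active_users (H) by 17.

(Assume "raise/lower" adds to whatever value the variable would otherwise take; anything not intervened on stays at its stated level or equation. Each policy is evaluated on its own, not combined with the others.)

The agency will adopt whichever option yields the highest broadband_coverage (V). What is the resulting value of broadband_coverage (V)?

-1619

Policy A (K − 23):
  H = 83
  F = 82
  K = 86 + 4·83 − 5·82 (−23 from intervention) = -15
  M = 28 + 4·82 + (-15) = 341
  V = 101 + (-15) − 5·341 = -1619
Policy B (F + 26):
  H = 83
  F = 82 + 26 = 108
  K = 86 + 4·83 − 5·108 = -122
  M = 28 + 4·108 + (-122) = 338
  V = 101 + (-122) − 5·338 = -1711
Policy C (H + 17):
  H = 83 + 17 = 100
  F = 82
  K = 86 + 4·100 − 5·82 = 76
  M = 28 + 4·82 + 76 = 432
  V = 101 + 76 − 5·432 = -1983
Comparing — Policy A: V=-1619, Policy B: V=-1711, Policy C: V=-1983. Highest is -1619 (Policy A).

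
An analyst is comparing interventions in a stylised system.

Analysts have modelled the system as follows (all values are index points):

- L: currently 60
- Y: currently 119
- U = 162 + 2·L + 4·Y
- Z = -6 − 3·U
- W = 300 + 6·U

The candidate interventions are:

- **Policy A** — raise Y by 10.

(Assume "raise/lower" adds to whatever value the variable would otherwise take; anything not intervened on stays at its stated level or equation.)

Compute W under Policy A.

5088

Policy A (Y + 10):
  L = 60
  Y = 119 + 10 = 129
  U = 162 + 2·60 + 4·129 = 798
  W = 300 + 6·798 = 5088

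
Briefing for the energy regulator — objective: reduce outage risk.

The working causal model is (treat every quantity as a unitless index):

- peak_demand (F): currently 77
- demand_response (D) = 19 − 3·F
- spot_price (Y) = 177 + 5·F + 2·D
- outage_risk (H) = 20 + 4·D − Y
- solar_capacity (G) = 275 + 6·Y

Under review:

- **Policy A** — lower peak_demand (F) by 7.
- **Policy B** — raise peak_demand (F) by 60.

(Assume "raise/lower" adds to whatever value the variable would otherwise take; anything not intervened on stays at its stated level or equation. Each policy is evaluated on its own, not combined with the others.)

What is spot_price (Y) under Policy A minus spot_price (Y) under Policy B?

67

Policy A (F − 7):
  F = 77 − 7 = 70
  D = 19 − 3·70 = -191
  Y = 177 + 5·70 + 2·(-191) = 145
Policy B (F + 60):
  F = 77 + 60 = 137
  D = 19 − 3·137 = -392
  Y = 177 + 5·137 + 2·(-392) = 78
Y: 145 − 78 = 67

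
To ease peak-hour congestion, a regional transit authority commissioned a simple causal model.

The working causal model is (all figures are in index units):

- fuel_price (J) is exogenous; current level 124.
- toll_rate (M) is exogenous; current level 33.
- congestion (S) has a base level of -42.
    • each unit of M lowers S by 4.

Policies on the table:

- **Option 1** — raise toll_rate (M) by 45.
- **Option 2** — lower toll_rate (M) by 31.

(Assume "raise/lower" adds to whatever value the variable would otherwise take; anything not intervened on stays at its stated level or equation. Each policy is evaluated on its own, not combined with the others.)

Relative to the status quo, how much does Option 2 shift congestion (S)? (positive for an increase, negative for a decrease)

Baseline:
  M = 33
  S = -42 − 4·33 = -174
Option 2 (M − 31):
  M = 33 − 31 = 2
  S = -42 − 4·2 = -50
Change in S: -50 − (-174) = 124

124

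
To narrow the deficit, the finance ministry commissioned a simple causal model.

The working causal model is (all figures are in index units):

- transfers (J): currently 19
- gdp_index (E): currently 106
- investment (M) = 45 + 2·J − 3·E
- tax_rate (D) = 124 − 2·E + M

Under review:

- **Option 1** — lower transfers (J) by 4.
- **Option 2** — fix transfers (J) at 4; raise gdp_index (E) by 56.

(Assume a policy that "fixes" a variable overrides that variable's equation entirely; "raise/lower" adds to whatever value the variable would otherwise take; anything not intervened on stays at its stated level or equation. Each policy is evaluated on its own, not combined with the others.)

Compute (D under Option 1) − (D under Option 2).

Option 1 (J − 4):
  J = 19 − 4 = 15
  E = 106
  M = 45 + 2·15 − 3·106 = -243
  D = 124 − 2·106 + (-243) = -331
Option 2 (J := 4, E + 56):
  J = 4
  E = 106 + 56 = 162
  M = 45 + 2·4 − 3·162 = -433
  D = 124 − 2·162 + (-433) = -633
D: -331 − (-633) = 302

302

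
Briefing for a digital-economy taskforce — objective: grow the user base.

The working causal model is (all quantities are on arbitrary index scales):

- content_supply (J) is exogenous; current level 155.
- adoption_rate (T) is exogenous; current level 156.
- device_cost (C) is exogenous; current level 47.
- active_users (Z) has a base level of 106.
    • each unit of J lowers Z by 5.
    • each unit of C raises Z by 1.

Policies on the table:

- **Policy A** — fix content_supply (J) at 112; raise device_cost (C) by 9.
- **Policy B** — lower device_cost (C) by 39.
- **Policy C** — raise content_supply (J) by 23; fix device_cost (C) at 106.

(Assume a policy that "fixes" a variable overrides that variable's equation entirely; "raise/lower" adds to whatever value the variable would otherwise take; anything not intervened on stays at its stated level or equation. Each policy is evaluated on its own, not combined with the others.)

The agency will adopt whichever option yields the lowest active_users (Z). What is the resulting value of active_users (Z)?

Policy A (J := 112, C + 9):
  J = 112
  C = 47 + 9 = 56
  Z = 106 − 5·112 + 56 = -398
Policy B (C − 39):
  J = 155
  C = 47 − 39 = 8
  Z = 106 − 5·155 + 8 = -661
Policy C (J + 23, C := 106):
  J = 155 + 23 = 178
  C = 106
  Z = 106 − 5·178 + 106 = -678
Comparing — Policy A: Z=-398, Policy B: Z=-661, Policy C: Z=-678. Lowest is -678 (Policy C).

-678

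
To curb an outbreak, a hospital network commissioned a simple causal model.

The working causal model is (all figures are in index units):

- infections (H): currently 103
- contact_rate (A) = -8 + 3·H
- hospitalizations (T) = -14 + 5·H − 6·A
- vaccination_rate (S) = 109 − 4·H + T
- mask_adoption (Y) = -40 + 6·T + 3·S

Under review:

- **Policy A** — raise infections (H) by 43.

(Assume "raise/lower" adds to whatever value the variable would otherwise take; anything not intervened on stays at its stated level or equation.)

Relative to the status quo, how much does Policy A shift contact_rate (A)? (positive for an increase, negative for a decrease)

129

Baseline:
  H = 103
  A = -8 + 3·103 = 301
Policy A (H + 43):
  H = 103 + 43 = 146
  A = -8 + 3·146 = 430
Change in A: 430 − 301 = 129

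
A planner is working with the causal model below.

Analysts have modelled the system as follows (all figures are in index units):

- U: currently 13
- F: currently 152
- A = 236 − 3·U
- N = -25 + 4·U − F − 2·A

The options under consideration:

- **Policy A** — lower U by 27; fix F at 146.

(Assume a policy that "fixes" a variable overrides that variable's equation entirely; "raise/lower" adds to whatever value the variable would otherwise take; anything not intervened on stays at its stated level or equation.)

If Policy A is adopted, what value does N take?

Policy A (U − 27, F := 146):
  U = 13 − 27 = -14
  F = 146
  A = 236 − 3·(-14) = 278
  N = -25 + 4·(-14) − 146 − 2·278 = -783

-783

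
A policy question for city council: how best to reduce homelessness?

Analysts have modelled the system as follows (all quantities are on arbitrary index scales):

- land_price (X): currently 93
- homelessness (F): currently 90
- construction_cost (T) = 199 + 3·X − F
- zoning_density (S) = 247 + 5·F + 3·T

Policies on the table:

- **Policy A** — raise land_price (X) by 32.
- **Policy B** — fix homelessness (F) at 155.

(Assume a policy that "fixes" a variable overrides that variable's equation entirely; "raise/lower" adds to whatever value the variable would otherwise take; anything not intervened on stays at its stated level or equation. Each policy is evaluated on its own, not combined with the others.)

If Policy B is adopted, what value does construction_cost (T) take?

323

Policy B (F := 155):
  X = 93
  F = 155
  T = 199 + 3·93 − 155 = 323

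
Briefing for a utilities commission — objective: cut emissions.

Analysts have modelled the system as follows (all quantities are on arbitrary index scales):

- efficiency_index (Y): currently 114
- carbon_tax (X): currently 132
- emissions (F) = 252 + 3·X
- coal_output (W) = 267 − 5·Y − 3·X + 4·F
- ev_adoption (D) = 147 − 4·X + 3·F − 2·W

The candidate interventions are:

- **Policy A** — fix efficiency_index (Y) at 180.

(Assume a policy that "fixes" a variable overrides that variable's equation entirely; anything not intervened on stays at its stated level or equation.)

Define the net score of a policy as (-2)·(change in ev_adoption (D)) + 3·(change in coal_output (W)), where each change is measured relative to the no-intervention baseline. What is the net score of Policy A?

-2310

Baseline:
  Y = 114
  X = 132
  F = 252 + 3·132 = 648
  W = 267 − 5·114 − 3·132 + 4·648 = 1893
  D = 147 − 4·132 + 3·648 − 2·1893 = -2223
Policy A (Y := 180):
  Y = 180
  X = 132
  F = 252 + 3·132 = 648
  W = 267 − 5·180 − 3·132 + 4·648 = 1563
  D = 147 − 4·132 + 3·648 − 2·1563 = -1563
ΔD = -1563 − (-2223) = 660; ΔW = 1563 − 1893 = -330
Score = (-2)·660 + 3·(-330) = -2310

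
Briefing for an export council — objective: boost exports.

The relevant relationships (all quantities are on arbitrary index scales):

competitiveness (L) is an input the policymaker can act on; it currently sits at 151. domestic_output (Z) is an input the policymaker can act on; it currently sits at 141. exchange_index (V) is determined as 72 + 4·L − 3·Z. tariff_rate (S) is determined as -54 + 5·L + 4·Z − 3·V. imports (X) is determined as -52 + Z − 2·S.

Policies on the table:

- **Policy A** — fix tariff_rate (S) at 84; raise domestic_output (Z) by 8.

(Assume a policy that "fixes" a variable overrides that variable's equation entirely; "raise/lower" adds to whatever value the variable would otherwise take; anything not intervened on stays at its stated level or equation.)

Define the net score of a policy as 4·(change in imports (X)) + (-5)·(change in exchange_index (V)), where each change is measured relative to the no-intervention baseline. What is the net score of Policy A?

3528

Baseline:
  L = 151
  Z = 141
  V = 72 + 4·151 − 3·141 = 253
  S = -54 + 5·151 + 4·141 − 3·253 = 506
  X = -52 + 141 − 2·506 = -923
Policy A (S := 84, Z + 8):
  L = 151
  Z = 141 + 8 = 149
  V = 72 + 4·151 − 3·149 = 229
  S = 84
  X = -52 + 149 − 2·84 = -71
ΔX = -71 − (-923) = 852; ΔV = 229 − 253 = -24
Score = 4·852 + (-5)·(-24) = 3528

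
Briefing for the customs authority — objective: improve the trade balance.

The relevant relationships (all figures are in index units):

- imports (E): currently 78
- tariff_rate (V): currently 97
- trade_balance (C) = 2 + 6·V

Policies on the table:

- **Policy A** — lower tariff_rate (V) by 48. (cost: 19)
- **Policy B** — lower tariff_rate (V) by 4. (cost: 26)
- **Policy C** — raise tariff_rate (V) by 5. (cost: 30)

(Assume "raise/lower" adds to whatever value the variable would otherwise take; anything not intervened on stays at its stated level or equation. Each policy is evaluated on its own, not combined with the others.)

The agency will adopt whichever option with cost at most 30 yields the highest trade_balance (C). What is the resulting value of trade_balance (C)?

Policy A (V − 48):
  V = 97 − 48 = 49
  C = 2 + 6·49 = 296
Policy B (V − 4):
  V = 97 − 4 = 93
  C = 2 + 6·93 = 560
Policy C (V + 5):
  V = 97 + 5 = 102
  C = 2 + 6·102 = 614
Comparing — Policy A: C=296, Policy B: C=560, Policy C: C=614. Highest is 614 (Policy C).

614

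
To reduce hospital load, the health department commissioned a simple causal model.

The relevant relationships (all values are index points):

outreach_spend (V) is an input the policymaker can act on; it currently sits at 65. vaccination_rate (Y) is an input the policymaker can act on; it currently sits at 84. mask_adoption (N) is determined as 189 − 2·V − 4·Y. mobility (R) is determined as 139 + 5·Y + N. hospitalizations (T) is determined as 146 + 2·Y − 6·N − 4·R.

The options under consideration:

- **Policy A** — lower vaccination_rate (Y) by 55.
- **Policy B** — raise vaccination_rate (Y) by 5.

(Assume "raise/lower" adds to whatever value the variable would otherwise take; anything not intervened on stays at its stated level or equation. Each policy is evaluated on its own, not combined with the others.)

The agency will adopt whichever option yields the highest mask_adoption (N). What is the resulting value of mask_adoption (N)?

-57

Policy A (Y − 55):
  V = 65
  Y = 84 − 55 = 29
  N = 189 − 2·65 − 4·29 = -57
Policy B (Y + 5):
  V = 65
  Y = 84 + 5 = 89
  N = 189 − 2·65 − 4·89 = -297
Comparing — Policy A: N=-57, Policy B: N=-297. Highest is -57 (Policy A).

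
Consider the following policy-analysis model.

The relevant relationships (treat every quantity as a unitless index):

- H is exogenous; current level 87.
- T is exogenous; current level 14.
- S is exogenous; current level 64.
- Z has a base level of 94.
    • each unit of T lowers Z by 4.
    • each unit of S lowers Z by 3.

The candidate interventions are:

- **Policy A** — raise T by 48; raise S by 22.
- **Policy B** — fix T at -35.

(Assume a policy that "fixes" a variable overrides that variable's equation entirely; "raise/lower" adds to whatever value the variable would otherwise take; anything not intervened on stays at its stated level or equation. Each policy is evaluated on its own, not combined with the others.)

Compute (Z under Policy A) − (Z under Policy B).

-454

Policy A (T + 48, S + 22):
  T = 14 + 48 = 62
  S = 64 + 22 = 86
  Z = 94 − 4·62 − 3·86 = -412
Policy B (T := -35):
  T = -35
  S = 64
  Z = 94 − 4·(-35) − 3·64 = 42
Z: -412 − 42 = -454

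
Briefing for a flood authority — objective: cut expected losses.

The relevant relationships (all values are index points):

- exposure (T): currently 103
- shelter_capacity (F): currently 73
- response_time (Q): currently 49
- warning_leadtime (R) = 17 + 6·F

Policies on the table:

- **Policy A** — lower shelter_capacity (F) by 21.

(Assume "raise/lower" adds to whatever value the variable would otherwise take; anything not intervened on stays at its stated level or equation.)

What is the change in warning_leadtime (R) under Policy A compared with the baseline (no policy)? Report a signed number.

Baseline:
  F = 73
  R = 17 + 6·73 = 455
Policy A (F − 21):
  F = 73 − 21 = 52
  R = 17 + 6·52 = 329
Change in R: 329 − 455 = -126

-126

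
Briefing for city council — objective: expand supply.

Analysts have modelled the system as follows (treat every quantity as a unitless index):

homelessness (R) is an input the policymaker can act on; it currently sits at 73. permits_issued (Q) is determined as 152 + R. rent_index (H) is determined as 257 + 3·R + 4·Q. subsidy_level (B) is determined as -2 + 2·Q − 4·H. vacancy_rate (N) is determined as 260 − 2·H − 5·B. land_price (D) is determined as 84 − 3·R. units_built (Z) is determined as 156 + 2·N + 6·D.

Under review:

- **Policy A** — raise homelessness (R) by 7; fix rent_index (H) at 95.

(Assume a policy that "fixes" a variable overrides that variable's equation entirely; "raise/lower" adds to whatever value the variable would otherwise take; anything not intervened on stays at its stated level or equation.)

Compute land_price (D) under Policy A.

Policy A (R + 7, H := 95):
  R = 73 + 7 = 80
  D = 84 − 3·80 = -156

-156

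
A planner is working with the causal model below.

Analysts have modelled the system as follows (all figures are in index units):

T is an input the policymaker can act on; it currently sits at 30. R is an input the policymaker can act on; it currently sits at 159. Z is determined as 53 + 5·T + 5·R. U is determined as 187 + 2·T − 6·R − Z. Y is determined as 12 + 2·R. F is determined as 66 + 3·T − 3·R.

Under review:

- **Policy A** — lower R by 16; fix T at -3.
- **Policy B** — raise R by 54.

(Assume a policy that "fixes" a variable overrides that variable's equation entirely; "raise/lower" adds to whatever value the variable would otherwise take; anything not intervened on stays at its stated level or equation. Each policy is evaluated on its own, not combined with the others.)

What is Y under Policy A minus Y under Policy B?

Policy A (R − 16, T := -3):
  R = 159 − 16 = 143
  Y = 12 + 2·143 = 298
Policy B (R + 54):
  R = 159 + 54 = 213
  Y = 12 + 2·213 = 438
Y: 298 − 438 = -140

-140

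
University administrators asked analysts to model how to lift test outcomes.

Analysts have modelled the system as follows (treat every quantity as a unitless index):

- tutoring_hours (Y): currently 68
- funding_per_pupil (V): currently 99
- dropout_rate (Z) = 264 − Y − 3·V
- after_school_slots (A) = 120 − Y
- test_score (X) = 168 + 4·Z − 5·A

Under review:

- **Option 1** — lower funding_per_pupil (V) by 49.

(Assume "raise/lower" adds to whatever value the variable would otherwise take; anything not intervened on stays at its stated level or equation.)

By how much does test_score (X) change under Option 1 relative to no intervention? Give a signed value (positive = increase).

588

Baseline:
  Y = 68
  V = 99
  Z = 264 − 68 − 3·99 = -101
  A = 120 − 68 = 52
  X = 168 + 4·(-101) − 5·52 = -496
Option 1 (V − 49):
  Y = 68
  V = 99 − 49 = 50
  Z = 264 − 68 − 3·50 = 46
  A = 120 − 68 = 52
  X = 168 + 4·46 − 5·52 = 92
Change in X: 92 − (-496) = 588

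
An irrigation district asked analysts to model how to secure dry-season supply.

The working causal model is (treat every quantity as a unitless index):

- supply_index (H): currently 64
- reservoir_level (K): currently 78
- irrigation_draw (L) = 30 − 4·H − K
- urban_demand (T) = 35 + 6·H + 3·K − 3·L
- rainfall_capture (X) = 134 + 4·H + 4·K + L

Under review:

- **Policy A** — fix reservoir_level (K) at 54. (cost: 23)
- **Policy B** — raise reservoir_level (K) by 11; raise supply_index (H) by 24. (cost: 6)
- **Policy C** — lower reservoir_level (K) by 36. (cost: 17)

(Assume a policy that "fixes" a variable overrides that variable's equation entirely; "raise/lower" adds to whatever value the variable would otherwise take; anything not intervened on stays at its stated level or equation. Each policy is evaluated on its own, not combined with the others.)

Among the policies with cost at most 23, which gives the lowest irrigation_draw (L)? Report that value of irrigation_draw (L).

-411

Policy A (K := 54):
  H = 64
  K = 54
  L = 30 − 4·64 − 54 = -280
Policy B (K + 11, H + 24):
  H = 64 + 24 = 88
  K = 78 + 11 = 89
  L = 30 − 4·88 − 89 = -411
Policy C (K − 36):
  H = 64
  K = 78 − 36 = 42
  L = 30 − 4·64 − 42 = -268
Comparing — Policy A: L=-280, Policy B: L=-411, Policy C: L=-268. Lowest is -411 (Policy B).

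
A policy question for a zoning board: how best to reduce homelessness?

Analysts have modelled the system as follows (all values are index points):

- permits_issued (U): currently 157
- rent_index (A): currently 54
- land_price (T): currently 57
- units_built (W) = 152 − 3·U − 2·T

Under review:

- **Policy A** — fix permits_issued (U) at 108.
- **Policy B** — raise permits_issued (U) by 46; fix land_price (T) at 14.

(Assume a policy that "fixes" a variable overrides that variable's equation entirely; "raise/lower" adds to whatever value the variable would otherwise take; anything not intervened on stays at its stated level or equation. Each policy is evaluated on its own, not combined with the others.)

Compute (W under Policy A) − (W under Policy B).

Policy A (U := 108):
  U = 108
  T = 57
  W = 152 − 3·108 − 2·57 = -286
Policy B (U + 46, T := 14):
  U = 157 + 46 = 203
  T = 14
  W = 152 − 3·203 − 2·14 = -485
W: -286 − (-485) = 199

199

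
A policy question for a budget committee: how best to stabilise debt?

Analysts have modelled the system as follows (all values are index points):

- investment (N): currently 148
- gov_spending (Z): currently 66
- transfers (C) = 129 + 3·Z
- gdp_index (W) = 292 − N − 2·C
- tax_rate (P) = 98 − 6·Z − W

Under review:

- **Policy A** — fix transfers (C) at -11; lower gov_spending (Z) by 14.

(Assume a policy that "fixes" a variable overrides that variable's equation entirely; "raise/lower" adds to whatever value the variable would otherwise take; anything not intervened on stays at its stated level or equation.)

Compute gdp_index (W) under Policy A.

166

Policy A (C := -11, Z − 14):
  N = 148
  Z = 66 − 14 = 52
  C = -11
  W = 292 − 148 − 2·(-11) = 166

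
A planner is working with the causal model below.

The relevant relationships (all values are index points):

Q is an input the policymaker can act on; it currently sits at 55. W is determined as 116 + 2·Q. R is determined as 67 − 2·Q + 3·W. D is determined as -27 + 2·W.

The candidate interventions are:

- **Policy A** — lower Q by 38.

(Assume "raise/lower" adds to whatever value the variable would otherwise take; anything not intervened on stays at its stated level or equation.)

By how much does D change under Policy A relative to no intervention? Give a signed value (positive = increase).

-152

Baseline:
  Q = 55
  W = 116 + 2·55 = 226
  D = -27 + 2·226 = 425
Policy A (Q − 38):
  Q = 55 − 38 = 17
  W = 116 + 2·17 = 150
  D = -27 + 2·150 = 273
Change in D: 273 − 425 = -152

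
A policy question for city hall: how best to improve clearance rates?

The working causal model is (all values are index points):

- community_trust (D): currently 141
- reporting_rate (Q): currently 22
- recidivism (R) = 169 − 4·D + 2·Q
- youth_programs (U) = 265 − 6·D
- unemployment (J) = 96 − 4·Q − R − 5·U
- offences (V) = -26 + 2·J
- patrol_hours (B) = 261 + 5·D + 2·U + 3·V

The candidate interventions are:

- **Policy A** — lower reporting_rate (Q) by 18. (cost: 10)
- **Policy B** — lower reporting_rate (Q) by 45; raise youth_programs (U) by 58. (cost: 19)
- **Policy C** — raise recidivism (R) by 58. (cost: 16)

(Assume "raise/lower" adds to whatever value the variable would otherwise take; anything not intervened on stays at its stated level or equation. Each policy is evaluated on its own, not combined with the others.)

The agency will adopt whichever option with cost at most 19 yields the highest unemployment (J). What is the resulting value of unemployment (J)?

3372

Policy A (Q − 18):
  D = 141
  Q = 22 − 18 = 4
  R = 169 − 4·141 + 2·4 = -387
  U = 265 − 6·141 = -581
  J = 96 − 4·4 − (-387) − 5·(-581) = 3372
Policy B (Q − 45, U + 58):
  D = 141
  Q = 22 − 45 = -23
  R = 169 − 4·141 + 2·(-23) = -441
  U = 265 − 6·141 (+58 from intervention) = -523
  J = 96 − 4·(-23) − (-441) − 5·(-523) = 3244
Policy C (R + 58):
  D = 141
  Q = 22
  R = 169 − 4·141 + 2·22 (+58 from intervention) = -293
  U = 265 − 6·141 = -581
  J = 96 − 4·22 − (-293) − 5·(-581) = 3206
Comparing — Policy A: J=3372, Policy B: J=3244, Policy C: J=3206. Highest is 3372 (Policy A).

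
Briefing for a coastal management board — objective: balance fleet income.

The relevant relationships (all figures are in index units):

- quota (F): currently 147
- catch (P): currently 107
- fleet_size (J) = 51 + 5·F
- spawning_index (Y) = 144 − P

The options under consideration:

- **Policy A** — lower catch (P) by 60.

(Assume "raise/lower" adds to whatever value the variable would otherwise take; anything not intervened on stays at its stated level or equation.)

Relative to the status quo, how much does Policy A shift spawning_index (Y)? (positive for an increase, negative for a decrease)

60

Baseline:
  P = 107
  Y = 144 − 107 = 37
Policy A (P − 60):
  P = 107 − 60 = 47
  Y = 144 − 47 = 97
Change in Y: 97 − 37 = 60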